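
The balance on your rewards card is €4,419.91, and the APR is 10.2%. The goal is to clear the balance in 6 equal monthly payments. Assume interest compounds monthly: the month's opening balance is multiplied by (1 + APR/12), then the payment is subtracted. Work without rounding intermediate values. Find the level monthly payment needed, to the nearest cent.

€758.72

Monthly rate r = 10.2%/12 = 0.85% = 0.0085.
Level-payment amortization: P = B₀·r / (1 − (1+r)^(−n)) = 4419.91·0.0085 / (1 − 1.0085^(−6)).
Denominator 1 − (1+r)^(−6) = 0.0495164943.
P = 37.5692 / 0.0495164943 ≈ 758.72.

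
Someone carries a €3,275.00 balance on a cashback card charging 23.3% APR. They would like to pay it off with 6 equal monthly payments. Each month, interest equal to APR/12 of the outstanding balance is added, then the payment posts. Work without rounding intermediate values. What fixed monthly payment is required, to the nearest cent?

€583.52

Monthly rate r = 23.3%/12 = 1.94167% = 0.0194167.
Level-payment amortization: P = B₀·r / (1 − (1+r)^(−n)) = 3275.00·0.0194167 / (1 − 1.01942^(−6)).
Denominator 1 − (1+r)^(−6) = 0.108975549.
P = 63.5896 / 0.108975549 ≈ 583.52.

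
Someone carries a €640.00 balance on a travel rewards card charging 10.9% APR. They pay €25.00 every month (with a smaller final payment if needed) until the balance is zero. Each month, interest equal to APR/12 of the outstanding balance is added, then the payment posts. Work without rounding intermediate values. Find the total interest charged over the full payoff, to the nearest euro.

€92

Monthly rate r = 10.9%/12 = 0.908333% = 0.00908333.
Payoff takes n = ⌈−ln(1 − rB₀/P)/ln(1+r)⌉ = ⌈29.269⌉ = 30 payments; the last is €6.75.
Total paid = 29·€25.00 + €6.75 = €731.75.
Total interest = total paid − principal = €731.75 − €640.00 = €91.75.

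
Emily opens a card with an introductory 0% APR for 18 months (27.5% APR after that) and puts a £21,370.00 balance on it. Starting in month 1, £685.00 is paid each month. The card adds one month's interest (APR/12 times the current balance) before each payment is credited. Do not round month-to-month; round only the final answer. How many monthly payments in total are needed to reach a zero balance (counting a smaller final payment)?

34 payments

Promo months 1–18 at r₀ = 0%/12 = 0; months 19+ at r₁ = 27.5%/12 = 0.0229167.
After month 18 (no interest yet): B = £21,370.00 − 18·£685.00 = £9,040.00.
Then at r₁ with £685.00/mo: n₂ = −ln(1 − r₁·B/P)/ln(1+r₁) ≈ 15.90 → 16 more payments.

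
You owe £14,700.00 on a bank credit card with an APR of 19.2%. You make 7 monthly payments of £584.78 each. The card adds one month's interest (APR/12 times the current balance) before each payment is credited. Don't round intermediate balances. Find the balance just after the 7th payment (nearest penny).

Monthly rate r = 19.2%/12 = 1.6% = 0.016.
Each month: B ← B·(1+r) − £584.78.
Month 1: interest £235.20; balance after payment £14,350.42.
Month 2: interest £229.61; balance after payment £13,995.25.
Month 3: interest £223.92; balance after payment £13,634.39.
Month 4: interest £218.15; balance after payment £13,267.76.
Month 5: interest £212.28; balance after payment £12,895.27.
Month 6: interest £206.32; balance after payment £12,516.81.
Month 7: interest £200.27; balance after payment £12,132.30.

£12,132.30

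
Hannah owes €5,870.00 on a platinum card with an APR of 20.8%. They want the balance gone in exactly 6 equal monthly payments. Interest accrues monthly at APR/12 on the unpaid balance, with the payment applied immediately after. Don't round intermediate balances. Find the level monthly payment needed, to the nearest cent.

€1,038.54

Monthly rate r = 20.8%/12 = 1.73333% = 0.0173333.
Level-payment amortization: P = B₀·r / (1 − (1+r)^(−n)) = 5870.00·0.0173333 / (1 − 1.01733^(−6)).
Denominator 1 − (1+r)^(−6) = 0.0979713066.
P = 101.747 / 0.0979713066 ≈ 1038.54.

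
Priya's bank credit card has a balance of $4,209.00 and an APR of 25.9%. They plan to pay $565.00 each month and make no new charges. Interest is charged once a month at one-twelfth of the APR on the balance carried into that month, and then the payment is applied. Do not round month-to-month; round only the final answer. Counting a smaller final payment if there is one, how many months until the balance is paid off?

9 months

Monthly rate r = 25.9%/12 = 2.15833% = 0.0215833.
Recurrence: B ← B·(1+r) − $565.00.
Month 1: interest $90.84; balance after payment $3,734.84.
Month 2: interest $80.61; balance after payment $3,250.45.
Closed form: n = −ln(1 − rB₀/P)/ln(1+r) = −ln(0.83921)/ln(1.02158) ≈ 8.209, so the balance reaches zero during payment 9.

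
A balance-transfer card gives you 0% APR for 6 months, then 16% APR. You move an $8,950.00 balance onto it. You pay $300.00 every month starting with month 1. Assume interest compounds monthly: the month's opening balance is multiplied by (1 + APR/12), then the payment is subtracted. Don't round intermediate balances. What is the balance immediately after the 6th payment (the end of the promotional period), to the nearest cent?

$7,150.00

Promo months 1–6 at r₀ = 0%/12 = 0; months 7+ at r₁ = 16%/12 = 0.0133333.
After month 6 (no interest yet): B = $8,950.00 − 6·$300.00 = $7,150.00.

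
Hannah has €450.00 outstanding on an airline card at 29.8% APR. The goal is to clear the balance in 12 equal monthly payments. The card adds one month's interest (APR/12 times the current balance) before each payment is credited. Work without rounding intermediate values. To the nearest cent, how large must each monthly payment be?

€43.82

Monthly rate r = 29.8%/12 = 2.48333% = 0.0248333.
Level-payment amortization: P = B₀·r / (1 − (1+r)^(−n)) = 450.00·0.0248333 / (1 − 1.02483^(−12)).
Denominator 1 − (1+r)^(−12) = 0.25499174.
P = 11.175 / 0.25499174 ≈ 43.82.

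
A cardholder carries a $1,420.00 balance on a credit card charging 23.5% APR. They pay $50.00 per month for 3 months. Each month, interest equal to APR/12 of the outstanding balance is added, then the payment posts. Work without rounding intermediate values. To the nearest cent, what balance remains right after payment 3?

$1,352.11

Monthly rate r = 23.5%/12 = 1.95833% = 0.0195833.
Each month: B ← B·(1+r) − $50.00.
Month 1: interest $27.81; balance after payment $1,397.81.
Month 2: interest $27.37; balance after payment $1,375.18.
Month 3: interest $26.93; balance after payment $1,352.11.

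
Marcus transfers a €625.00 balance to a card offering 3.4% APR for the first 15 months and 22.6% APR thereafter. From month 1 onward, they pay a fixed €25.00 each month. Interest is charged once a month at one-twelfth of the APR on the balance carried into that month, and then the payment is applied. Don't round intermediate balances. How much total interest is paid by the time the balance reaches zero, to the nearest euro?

€54

Promo months 1–15 at r₀ = 3.4%/12 = 0.00283333; months 16+ at r₁ = 22.6%/12 = 0.0188333.
After month 15: iterate B ← B·(1+r₀) − €25.00 for 15 months → €269.57.
Then at r₁ with €25.00/mo: n₂ = −ln(1 − r₁·B/P)/ln(1+r₁) ≈ 12.17 → 13 more payments.
Total paid = 27·€25.00 + €4.18 = €679.18; interest = €679.18 − €625.00 = €54.18.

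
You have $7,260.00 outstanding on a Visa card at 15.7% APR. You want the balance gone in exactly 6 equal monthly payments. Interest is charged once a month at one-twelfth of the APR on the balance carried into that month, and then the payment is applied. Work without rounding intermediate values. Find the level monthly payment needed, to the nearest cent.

$1,266.01

Monthly rate r = 15.7%/12 = 1.30833% = 0.0130833.
Level-payment amortization: P = B₀·r / (1 − (1+r)^(−n)) = 7260.00·0.0130833 / (1 − 1.01308^(−6)).
Denominator 1 − (1+r)^(−6) = 0.0750271699.
P = 94.985 / 0.0750271699 ≈ 1266.01.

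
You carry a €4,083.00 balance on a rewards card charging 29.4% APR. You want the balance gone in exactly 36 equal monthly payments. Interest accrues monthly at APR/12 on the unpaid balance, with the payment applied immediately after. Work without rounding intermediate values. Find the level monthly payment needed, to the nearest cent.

€171.99

Monthly rate r = 29.4%/12 = 2.45% = 0.0245.
Level-payment amortization: P = B₀·r / (1 − (1+r)^(−n)) = 4083.00·0.0245 / (1 − 1.0245^(−36)).
Denominator 1 − (1+r)^(−36) = 0.581621516.
P = 100.033 / 0.581621516 ≈ 171.99.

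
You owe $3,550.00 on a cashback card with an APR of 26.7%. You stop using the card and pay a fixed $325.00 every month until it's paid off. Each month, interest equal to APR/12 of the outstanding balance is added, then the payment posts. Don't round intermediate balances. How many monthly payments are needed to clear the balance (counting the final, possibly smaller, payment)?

13 months

Monthly rate r = 26.7%/12 = 2.225% = 0.02225.
Recurrence: B ← B·(1+r) − $325.00.
Month 1: interest $78.99; balance after payment $3,303.99.
Month 2: interest $73.51; balance after payment $3,052.50.
Closed form: n = −ln(1 − rB₀/P)/ln(1+r) = −ln(0.75696)/ln(1.02225) ≈ 12.653, so the balance reaches zero during payment 13.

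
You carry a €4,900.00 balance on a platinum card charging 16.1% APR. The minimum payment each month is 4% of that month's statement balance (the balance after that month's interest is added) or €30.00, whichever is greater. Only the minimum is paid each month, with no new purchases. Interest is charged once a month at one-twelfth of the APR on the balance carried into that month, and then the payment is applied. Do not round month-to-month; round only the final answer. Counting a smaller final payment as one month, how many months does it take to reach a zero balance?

Monthly rate r = 16.1%/12 = 1.34167% = 0.0134167.
While 4% of the post-interest balance exceeds €30.00, each month B ← (B·(1+r))·(1 − 0.04), i.e. B shrinks by the factor (1+r)·0.96 = 0.97288.
This holds for months 1–69. Entering month 70 the balance is €735.00; 4% of the post-interest balance is now below €30.00, so the flat €30.00 minimum applies from here.
From month 70 a fixed €30.00 at rate r clears €735.00 in 30 more payments. Total: 69 + 30 = 99 months.

99 months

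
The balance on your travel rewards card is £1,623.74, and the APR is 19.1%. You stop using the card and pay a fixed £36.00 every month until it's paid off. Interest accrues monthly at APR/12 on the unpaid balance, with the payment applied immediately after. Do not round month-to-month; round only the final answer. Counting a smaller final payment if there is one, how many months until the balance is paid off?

81 payments

Monthly rate r = 19.1%/12 = 1.59167% = 0.0159167.
Recurrence: B ← B·(1+r) − £36.00.
Month 1: interest £25.84; balance after payment £1,613.58.
Month 2: interest £25.68; balance after payment £1,603.27.
Closed form: n = −ln(1 − rB₀/P)/ln(1+r) = −ln(0.2821)/ln(1.01592) ≈ 80.139, so the balance reaches zero during payment 81.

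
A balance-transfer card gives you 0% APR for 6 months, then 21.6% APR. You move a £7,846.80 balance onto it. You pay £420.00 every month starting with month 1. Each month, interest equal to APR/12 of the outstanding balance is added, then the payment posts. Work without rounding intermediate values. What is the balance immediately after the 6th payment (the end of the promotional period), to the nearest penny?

£5,326.80

Promo months 1–6 at r₀ = 0%/12 = 0; months 7+ at r₁ = 21.6%/12 = 0.018.
After month 6 (no interest yet): B = £7,846.80 − 6·£420.00 = £5,326.80.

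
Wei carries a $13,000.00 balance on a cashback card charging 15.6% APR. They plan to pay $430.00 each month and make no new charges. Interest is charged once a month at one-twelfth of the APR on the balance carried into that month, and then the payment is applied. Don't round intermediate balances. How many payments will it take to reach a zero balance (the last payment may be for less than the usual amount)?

Monthly rate r = 15.6%/12 = 1.3% = 0.013.
Recurrence: B ← B·(1+r) − $430.00.
Month 1: interest $169.00; balance after payment $12,739.00.
Month 2: interest $165.61; balance after payment $12,474.61.
Closed form: n = −ln(1 − rB₀/P)/ln(1+r) = −ln(0.60698)/ln(1.013) ≈ 38.654, so the balance reaches zero during payment 39.

39 payments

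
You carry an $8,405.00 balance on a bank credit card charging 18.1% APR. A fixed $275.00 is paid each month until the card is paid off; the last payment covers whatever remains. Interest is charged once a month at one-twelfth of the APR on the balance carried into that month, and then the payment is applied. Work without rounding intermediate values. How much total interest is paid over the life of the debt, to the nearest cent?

Monthly rate r = 18.1%/12 = 1.50833% = 0.0150833.
Payoff takes n = ⌈−ln(1 − rB₀/P)/ln(1+r)⌉ = ⌈41.283⌉ = 42 payments; the last is $78.37.
Total paid = 41·$275.00 + $78.37 = $11,353.37.
Total interest = total paid − principal = $11,353.37 − $8,405.00 = $2,948.37.

$2,948.37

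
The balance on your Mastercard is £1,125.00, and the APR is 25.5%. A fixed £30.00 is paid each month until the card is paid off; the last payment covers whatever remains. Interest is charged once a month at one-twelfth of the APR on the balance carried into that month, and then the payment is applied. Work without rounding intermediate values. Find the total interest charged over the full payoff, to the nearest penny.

£1,149.13

Monthly rate r = 25.5%/12 = 2.125% = 0.02125.
Payoff takes n = ⌈−ln(1 − rB₀/P)/ln(1+r)⌉ = ⌈75.803⌉ = 76 payments; the last is £24.13.
Total paid = 75·£30.00 + £24.13 = £2,274.13.
Total interest = total paid − principal = £2,274.13 − £1,125.00 = £1,149.13.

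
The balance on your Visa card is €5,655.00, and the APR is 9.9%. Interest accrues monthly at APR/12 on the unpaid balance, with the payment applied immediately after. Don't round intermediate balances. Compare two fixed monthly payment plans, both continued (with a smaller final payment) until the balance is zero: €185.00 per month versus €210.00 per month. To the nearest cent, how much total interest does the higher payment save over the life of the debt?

€121.78

Monthly rate r = 9.9%/12 = 0.825% = 0.00825.
At €185.00/mo: n = ⌈−ln(1 − rB₀/P)/ln(1+r)⌉ = 36 payments (last €68.42); total interest = total paid − €5,655.00 = €888.42.
At €210.00/mo: 31 payments (last €121.64); total interest €766.64.
Interest saved = €888.42 − €766.64 = €121.78.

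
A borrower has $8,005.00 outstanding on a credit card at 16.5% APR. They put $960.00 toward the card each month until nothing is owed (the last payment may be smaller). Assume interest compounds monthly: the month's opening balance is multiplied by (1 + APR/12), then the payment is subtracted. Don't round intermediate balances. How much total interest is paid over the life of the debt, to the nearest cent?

$556.12

Monthly rate r = 16.5%/12 = 1.375% = 0.01375.
Payoff takes n = ⌈−ln(1 − rB₀/P)/ln(1+r)⌉ = ⌈8.917⌉ = 9 payments; the last is $881.12.
Total paid = 8·$960.00 + $881.12 = $8,561.12.
Total interest = total paid − principal = $8,561.12 − $8,005.00 = $556.12.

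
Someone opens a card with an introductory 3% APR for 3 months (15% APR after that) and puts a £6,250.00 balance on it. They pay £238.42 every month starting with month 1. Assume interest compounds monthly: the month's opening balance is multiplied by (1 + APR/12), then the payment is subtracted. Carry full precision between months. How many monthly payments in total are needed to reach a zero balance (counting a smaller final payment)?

31 payments

Promo months 1–3 at r₀ = 3%/12 = 0.0025; months 4+ at r₁ = 15%/12 = 0.0125.
After month 3: iterate B ← B·(1+r₀) − £238.42 for 3 months → £5,579.94.
Then at r₁ with £238.42/mo: n₂ = −ln(1 − r₁·B/P)/ln(1+r₁) ≈ 27.86 → 28 more payments.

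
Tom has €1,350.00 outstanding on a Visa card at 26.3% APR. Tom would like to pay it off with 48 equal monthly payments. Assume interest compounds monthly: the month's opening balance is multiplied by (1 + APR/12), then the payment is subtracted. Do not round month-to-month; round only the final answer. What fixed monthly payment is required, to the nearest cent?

Monthly rate r = 26.3%/12 = 2.19167% = 0.0219167.
Level-payment amortization: P = B₀·r / (1 − (1+r)^(−n)) = 1350.00·0.0219167 / (1 − 1.02192^(−48)).
Denominator 1 − (1+r)^(−48) = 0.646770592.
P = 29.5875 / 0.646770592 ≈ 45.75.

€45.75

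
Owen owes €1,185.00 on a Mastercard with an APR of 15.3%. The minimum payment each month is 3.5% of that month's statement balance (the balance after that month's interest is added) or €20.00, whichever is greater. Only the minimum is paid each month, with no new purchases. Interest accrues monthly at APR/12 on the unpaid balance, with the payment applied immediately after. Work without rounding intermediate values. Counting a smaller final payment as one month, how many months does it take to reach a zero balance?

Monthly rate r = 15.3%/12 = 1.275% = 0.01275.
While 3.5% of the post-interest balance exceeds €20.00, each month B ← (B·(1+r))·(1 − 0.035), i.e. B shrinks by the factor (1+r)·0.965 = 0.9773.
This holds for months 1–33. Entering month 34 the balance is €555.51; 3.5% of the post-interest balance is now below €20.00, so the flat €20.00 minimum applies from here.
From month 34 a fixed €20.00 at rate r clears €555.51 in 35 more payments. Total: 33 + 35 = 68 months.

68 months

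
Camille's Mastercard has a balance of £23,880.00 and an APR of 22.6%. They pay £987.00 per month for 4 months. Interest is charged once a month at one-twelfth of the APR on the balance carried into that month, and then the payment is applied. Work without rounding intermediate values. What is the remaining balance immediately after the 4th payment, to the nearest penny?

£21,669.48

Monthly rate r = 22.6%/12 = 1.88333% = 0.0188333.
Each month: B ← B·(1+r) − £987.00.
Month 1: interest £449.74; balance after payment £23,342.74.
Month 2: interest £439.62; balance after payment £22,795.36.
Month 3: interest £429.31; balance after payment £22,237.67.
Month 4: interest £418.81; balance after payment £21,669.48.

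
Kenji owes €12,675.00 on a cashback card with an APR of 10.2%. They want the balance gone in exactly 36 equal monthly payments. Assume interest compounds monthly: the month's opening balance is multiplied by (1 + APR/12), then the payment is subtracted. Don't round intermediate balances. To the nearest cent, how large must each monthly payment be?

€410.18

Monthly rate r = 10.2%/12 = 0.85% = 0.0085.
Level-payment amortization: P = B₀·r / (1 − (1+r)^(−n)) = 12675.00·0.0085 / (1 − 1.0085^(−36)).
Denominator 1 − (1+r)^(−36) = 0.262660486.
P = 107.737 / 0.262660486 ≈ 410.18.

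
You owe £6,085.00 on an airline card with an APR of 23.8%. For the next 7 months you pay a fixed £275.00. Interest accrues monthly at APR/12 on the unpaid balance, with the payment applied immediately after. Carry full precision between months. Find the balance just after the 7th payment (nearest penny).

£4,938.36

Monthly rate r = 23.8%/12 = 1.98333% = 0.0198333.
Each month: B ← B·(1+r) − £275.00.
Month 1: interest £120.69; balance after payment £5,930.69.
Month 2: interest £117.63; balance after payment £5,773.31.
Month 3: interest £114.50; balance after payment £5,612.82.
Month 4: interest £111.32; balance after payment £5,449.14.
Month 5: interest £108.07; balance after payment £5,282.21.
Month 6: interest £104.76; balance after payment £5,111.97.
Month 7: interest £101.39; balance after payment £4,938.36.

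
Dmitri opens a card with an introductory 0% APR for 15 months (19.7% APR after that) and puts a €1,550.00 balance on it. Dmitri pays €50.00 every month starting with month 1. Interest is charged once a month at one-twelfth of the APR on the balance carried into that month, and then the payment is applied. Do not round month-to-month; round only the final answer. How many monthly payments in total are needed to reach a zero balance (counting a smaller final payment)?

Promo months 1–15 at r₀ = 0%/12 = 0; months 16+ at r₁ = 19.7%/12 = 0.0164167.
After month 15 (no interest yet): B = €1,550.00 − 15·€50.00 = €800.00.
Then at r₁ with €50.00/mo: n₂ = −ln(1 − r₁·B/P)/ln(1+r₁) ≈ 18.71 → 19 more payments.

34 months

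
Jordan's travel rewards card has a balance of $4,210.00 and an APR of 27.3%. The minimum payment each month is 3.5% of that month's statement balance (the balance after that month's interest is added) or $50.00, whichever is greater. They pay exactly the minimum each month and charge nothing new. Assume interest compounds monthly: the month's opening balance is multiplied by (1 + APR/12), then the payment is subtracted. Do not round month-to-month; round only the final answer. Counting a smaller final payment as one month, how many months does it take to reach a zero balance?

129 months

Monthly rate r = 27.3%/12 = 2.275% = 0.02275.
While 3.5% of the post-interest balance exceeds $50.00, each month B ← (B·(1+r))·(1 − 0.035), i.e. B shrinks by the factor (1+r)·0.965 = 0.98695.
This holds for months 1–85. Entering month 86 the balance is $1,378.83; 3.5% of the post-interest balance is now below $50.00, so the flat $50.00 minimum applies from here.
From month 86 a fixed $50.00 at rate r clears $1,378.83 in 44 more payments. Total: 85 + 44 = 129 months.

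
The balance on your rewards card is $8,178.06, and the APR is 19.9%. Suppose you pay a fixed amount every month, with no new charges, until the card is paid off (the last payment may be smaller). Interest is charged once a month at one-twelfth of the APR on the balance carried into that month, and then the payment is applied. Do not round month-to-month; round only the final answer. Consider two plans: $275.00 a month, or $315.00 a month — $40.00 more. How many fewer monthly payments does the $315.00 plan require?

7 fewer payments

Monthly rate r = 19.9%/12 = 1.65833% = 0.0165833.
At $275.00/mo: n = ⌈−ln(1 − rB₀/P)/ln(1+r)⌉ = 42 payments (last $87.82); total interest = total paid − $8,178.06 = $3,184.76.
At $315.00/mo: 35 payments (last $74.28); total interest $2,606.22.
Payments saved = 42 − 35 = 7.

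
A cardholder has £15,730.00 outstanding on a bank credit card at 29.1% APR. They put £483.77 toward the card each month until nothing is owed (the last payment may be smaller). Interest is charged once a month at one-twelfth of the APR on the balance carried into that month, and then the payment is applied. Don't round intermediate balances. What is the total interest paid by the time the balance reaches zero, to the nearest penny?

Monthly rate r = 29.1%/12 = 2.425% = 0.02425.
Payoff takes n = ⌈−ln(1 − rB₀/P)/ln(1+r)⌉ = ⌈64.837⌉ = 65 payments; the last is £405.56.
Total paid = 64·£483.77 + £405.56 = £31,366.84.
Total interest = total paid − principal = £31,366.84 − £15,730.00 = £15,636.84.

£15,636.84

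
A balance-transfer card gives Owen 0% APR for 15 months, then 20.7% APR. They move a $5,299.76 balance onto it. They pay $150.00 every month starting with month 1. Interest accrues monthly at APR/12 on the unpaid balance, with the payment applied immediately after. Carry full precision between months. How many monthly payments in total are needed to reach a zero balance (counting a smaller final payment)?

Promo months 1–15 at r₀ = 0%/12 = 0; months 16+ at r₁ = 20.7%/12 = 0.01725.
After month 15 (no interest yet): B = $5,299.76 − 15·$150.00 = $3,049.76.
Then at r₁ with $150.00/mo: n₂ = −ln(1 − r₁·B/P)/ln(1+r₁) ≈ 25.25 → 26 more payments.

41 months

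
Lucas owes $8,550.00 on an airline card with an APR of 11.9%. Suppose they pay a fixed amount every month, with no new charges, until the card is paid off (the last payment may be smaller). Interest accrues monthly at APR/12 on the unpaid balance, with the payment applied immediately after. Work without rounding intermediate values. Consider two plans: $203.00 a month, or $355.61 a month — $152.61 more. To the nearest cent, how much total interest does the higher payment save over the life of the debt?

Monthly rate r = 11.9%/12 = 0.991667% = 0.00991667.
At $203.00/mo: n = ⌈−ln(1 − rB₀/P)/ln(1+r)⌉ = 55 payments (last $161.86); total interest = total paid − $8,550.00 = $2,573.86.
At $355.61/mo: 28 payments (last $214.48); total interest $1,265.95.
Interest saved = $2,573.86 − $1,265.95 = $1,307.91.

$1,307.91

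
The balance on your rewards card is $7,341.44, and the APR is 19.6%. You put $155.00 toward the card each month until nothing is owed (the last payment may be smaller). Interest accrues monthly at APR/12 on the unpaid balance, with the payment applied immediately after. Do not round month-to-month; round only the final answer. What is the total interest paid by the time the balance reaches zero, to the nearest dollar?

Monthly rate r = 19.6%/12 = 1.63333% = 0.0163333.
Payoff takes n = ⌈−ln(1 − rB₀/P)/ln(1+r)⌉ = ⌈91.691⌉ = 92 payments; the last is $107.31.
Total paid = 91·$155.00 + $107.31 = $14,212.31.
Total interest = total paid − principal = $14,212.31 − $7,341.44 = $6,870.87.

$6,871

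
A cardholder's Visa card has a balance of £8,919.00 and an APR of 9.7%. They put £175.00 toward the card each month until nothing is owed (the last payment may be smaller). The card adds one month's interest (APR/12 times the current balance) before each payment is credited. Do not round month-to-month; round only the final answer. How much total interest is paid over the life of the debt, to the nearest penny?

£2,622.92

Monthly rate r = 9.7%/12 = 0.808333% = 0.00808333.
Payoff takes n = ⌈−ln(1 − rB₀/P)/ln(1+r)⌉ = ⌈65.954⌉ = 66 payments; the last is £166.92.
Total paid = 65·£175.00 + £166.92 = £11,541.92.
Total interest = total paid − principal = £11,541.92 − £8,919.00 = £2,622.92.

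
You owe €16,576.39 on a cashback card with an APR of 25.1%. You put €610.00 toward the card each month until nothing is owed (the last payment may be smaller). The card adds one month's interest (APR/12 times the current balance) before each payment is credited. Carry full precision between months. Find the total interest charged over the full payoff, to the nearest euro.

€8,185

Monthly rate r = 25.1%/12 = 2.09167% = 0.0209167.
Payoff takes n = ⌈−ln(1 − rB₀/P)/ln(1+r)⌉ = ⌈40.590⌉ = 41 payments; the last is €361.47.
Total paid = 40·€610.00 + €361.47 = €24,761.47.
Total interest = total paid − principal = €24,761.47 − €16,576.39 = €8,185.08.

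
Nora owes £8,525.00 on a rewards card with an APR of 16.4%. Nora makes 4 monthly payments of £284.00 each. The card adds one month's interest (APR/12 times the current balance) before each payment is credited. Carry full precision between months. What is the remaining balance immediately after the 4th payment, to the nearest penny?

Monthly rate r = 16.4%/12 = 1.36667% = 0.0136667.
Each month: B ← B·(1+r) − £284.00.
Month 1: interest £116.51; balance after payment £8,357.51.
Month 2: interest £114.22; balance after payment £8,187.73.
Month 3: interest £111.90; balance after payment £8,015.63.
Month 4: interest £109.55; balance after payment £7,841.17.

£7,841.17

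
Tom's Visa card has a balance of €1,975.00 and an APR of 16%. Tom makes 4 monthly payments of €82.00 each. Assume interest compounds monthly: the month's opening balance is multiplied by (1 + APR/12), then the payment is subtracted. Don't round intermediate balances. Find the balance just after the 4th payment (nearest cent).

€1,747.84

Monthly rate r = 16%/12 = 1.33333% = 0.0133333.
Each month: B ← B·(1+r) − €82.00.
Month 1: interest €26.33; balance after payment €1,919.33.
Month 2: interest €25.59; balance after payment €1,862.92.
Month 3: interest €24.84; balance after payment €1,805.76.
Month 4: interest €24.08; balance after payment €1,747.84.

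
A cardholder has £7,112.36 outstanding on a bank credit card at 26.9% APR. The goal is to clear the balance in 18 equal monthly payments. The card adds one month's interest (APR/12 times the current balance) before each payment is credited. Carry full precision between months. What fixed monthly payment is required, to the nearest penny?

£484.55

Monthly rate r = 26.9%/12 = 2.24167% = 0.0224167.
Level-payment amortization: P = B₀·r / (1 − (1+r)^(−n)) = 7112.36·0.0224167 / (1 − 1.02242^(−18)).
Denominator 1 − (1+r)^(−18) = 0.32903876.
P = 159.435 / 0.32903876 ≈ 484.55.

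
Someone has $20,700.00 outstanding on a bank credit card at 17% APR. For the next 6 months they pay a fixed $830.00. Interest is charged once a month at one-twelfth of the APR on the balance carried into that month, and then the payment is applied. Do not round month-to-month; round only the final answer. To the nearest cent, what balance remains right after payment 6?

Monthly rate r = 17%/12 = 1.41667% = 0.0141667.
Each month: B ← B·(1+r) − $830.00.
Month 1: interest $293.25; balance after payment $20,163.25.
Month 2: interest $285.65; balance after payment $19,618.90.
Month 3: interest $277.93; balance after payment $19,066.83.
Month 4: interest $270.11; balance after payment $18,506.94.
Month 5: interest $262.18; balance after payment $17,939.13.
Month 6: interest $254.14; balance after payment $17,363.26.

$17,363.26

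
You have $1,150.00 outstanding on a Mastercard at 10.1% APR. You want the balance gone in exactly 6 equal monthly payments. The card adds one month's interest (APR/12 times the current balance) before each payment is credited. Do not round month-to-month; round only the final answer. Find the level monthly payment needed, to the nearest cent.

Monthly rate r = 10.1%/12 = 0.841667% = 0.00841667.
Level-payment amortization: P = B₀·r / (1 − (1+r)^(−n)) = 1150.00·0.00841667 / (1 − 1.00842^(−6)).
Denominator 1 − (1+r)^(−6) = 0.0490451217.
P = 9.67917 / 0.0490451217 ≈ 197.35.

$197.35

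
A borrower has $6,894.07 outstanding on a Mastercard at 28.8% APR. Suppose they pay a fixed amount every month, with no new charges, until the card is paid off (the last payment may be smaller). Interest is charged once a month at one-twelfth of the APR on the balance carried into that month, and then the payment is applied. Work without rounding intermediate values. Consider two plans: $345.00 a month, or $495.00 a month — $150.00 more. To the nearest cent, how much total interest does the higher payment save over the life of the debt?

$1,009.62

Monthly rate r = 28.8%/12 = 2.4% = 0.024.
At $345.00/mo: n = ⌈−ln(1 − rB₀/P)/ln(1+r)⌉ = 28 payments (last $187.03); total interest = total paid − $6,894.07 = $2,607.96.
At $495.00/mo: 18 payments (last $77.41); total interest $1,598.34.
Interest saved = $2,607.96 − $1,598.34 = $1,009.62.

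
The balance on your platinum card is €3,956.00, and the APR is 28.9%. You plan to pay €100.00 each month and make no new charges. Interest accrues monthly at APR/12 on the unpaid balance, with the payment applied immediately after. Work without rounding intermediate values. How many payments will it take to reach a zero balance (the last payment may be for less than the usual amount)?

129 months

Monthly rate r = 28.9%/12 = 2.40833% = 0.0240833.
Recurrence: B ← B·(1+r) − €100.00.
Month 1: interest €95.27; balance after payment €3,951.27.
Month 2: interest €95.16; balance after payment €3,946.43.
Closed form: n = −ln(1 − rB₀/P)/ln(1+r) = −ln(0.047263)/ln(1.02408) ≈ 128.247, so the balance reaches zero during payment 129.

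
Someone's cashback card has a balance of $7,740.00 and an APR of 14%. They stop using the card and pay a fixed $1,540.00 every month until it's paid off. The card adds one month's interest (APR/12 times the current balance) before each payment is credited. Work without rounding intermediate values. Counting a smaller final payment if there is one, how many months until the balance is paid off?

6 months

Monthly rate r = 14%/12 = 1.16667% = 0.0116667.
Recurrence: B ← B·(1+r) − $1,540.00.
Month 1: interest $90.30; balance after payment $6,290.30.
Month 2: interest $73.39; balance after payment $4,823.69.
Month 3: interest $56.28; balance after payment $3,339.96.
Month 4: interest $38.97; balance after payment $1,838.93.
Month 5: interest $21.45; balance after payment $320.38.
Month 6: interest $3.74; balance after payment $0.00.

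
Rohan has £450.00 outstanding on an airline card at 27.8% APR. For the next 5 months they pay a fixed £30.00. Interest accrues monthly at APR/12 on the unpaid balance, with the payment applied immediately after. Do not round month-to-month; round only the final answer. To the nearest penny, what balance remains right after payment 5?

Monthly rate r = 27.8%/12 = 2.31667% = 0.0231667.
Each month: B ← B·(1+r) − £30.00.
Month 1: interest £10.43; balance after payment £430.43.
Month 2: interest £9.97; balance after payment £410.40.
Month 3: interest £9.51; balance after payment £389.90.
Month 4: interest £9.03; balance after payment £368.94.
Month 5: interest £8.55; balance after payment £347.48.

£347.48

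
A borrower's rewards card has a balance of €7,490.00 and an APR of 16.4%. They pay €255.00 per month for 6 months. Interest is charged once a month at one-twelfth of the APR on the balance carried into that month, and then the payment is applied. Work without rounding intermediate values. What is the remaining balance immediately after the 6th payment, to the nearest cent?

Monthly rate r = 16.4%/12 = 1.36667% = 0.0136667.
Each month: B ← B·(1+r) − €255.00.
Month 1: interest €102.36; balance after payment €7,337.36.
Month 2: interest €100.28; balance after payment €7,182.64.
Month 3: interest €98.16; balance after payment €7,025.80.
Month 4: interest €96.02; balance after payment €6,866.82.
Month 5: interest €93.85; balance after payment €6,705.67.
Month 6: interest €91.64; balance after payment €6,542.31.

€6,542.31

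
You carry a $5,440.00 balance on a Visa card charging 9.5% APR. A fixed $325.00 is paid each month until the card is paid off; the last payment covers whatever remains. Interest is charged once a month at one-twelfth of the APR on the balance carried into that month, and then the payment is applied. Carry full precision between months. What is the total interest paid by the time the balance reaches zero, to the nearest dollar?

Monthly rate r = 9.5%/12 = 0.791667% = 0.00791667.
Payoff takes n = ⌈−ln(1 − rB₀/P)/ln(1+r)⌉ = ⌈18.027⌉ = 19 payments; the last is $8.92.
Total paid = 18·$325.00 + $8.92 = $5,858.92.
Total interest = total paid − principal = $5,858.92 − $5,440.00 = $418.92.

$419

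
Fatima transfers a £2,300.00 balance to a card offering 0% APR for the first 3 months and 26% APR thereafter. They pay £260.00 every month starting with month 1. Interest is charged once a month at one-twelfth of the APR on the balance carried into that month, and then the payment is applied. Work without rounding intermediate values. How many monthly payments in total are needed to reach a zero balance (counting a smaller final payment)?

10 months

Promo months 1–3 at r₀ = 0%/12 = 0; months 4+ at r₁ = 26%/12 = 0.0216667.
After month 3 (no interest yet): B = £2,300.00 − 3·£260.00 = £1,520.00.
Then at r₁ with £260.00/mo: n₂ = −ln(1 − r₁·B/P)/ln(1+r₁) ≈ 6.32 → 7 more payments.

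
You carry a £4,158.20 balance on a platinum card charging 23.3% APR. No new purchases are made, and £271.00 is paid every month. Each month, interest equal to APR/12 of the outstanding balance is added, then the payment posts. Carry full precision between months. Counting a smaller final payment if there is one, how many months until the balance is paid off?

Monthly rate r = 23.3%/12 = 1.94167% = 0.0194167.
Recurrence: B ← B·(1+r) − £271.00.
Month 1: interest £80.74; balance after payment £3,967.94.
Month 2: interest £77.04; balance after payment £3,773.98.
Closed form: n = −ln(1 − rB₀/P)/ln(1+r) = −ln(0.70207)/ln(1.01942) ≈ 18.394, so the balance reaches zero during payment 19.

19 months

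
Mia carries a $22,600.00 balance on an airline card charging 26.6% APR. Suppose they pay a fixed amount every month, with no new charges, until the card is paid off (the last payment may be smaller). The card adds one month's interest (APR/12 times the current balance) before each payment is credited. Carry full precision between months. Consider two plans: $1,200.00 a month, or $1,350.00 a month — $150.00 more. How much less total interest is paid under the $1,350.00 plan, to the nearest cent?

Monthly rate r = 26.6%/12 = 2.21667% = 0.0221667.
At $1,200.00/mo: n = ⌈−ln(1 − rB₀/P)/ln(1+r)⌉ = 25 payments (last $779.61); total interest = total paid − $22,600.00 = $6,979.61.
At $1,350.00/mo: 22 payments (last $207.93); total interest $5,957.93.
Interest saved = $6,979.61 − $5,957.93 = $1,021.68.

$1,021.68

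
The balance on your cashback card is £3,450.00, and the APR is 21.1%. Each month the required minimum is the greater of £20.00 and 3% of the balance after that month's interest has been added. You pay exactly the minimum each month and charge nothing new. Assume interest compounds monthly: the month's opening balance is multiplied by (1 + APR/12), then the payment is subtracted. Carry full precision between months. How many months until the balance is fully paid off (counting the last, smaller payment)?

Monthly rate r = 21.1%/12 = 1.75833% = 0.0175833.
While 3% of the post-interest balance exceeds £20.00, each month B ← (B·(1+r))·(1 − 0.03), i.e. B shrinks by the factor (1+r)·0.97 = 0.98706.
This holds for months 1–128. Entering month 129 the balance is £650.97; 3% of the post-interest balance is now below £20.00, so the flat £20.00 minimum applies from here.
From month 129 a fixed £20.00 at rate r clears £650.97 in 49 more payments. Total: 128 + 49 = 177 months.

177 months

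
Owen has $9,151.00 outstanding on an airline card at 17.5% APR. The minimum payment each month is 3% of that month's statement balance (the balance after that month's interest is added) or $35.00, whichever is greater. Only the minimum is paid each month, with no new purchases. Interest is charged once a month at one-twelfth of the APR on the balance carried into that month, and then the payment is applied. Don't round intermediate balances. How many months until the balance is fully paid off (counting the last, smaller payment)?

Monthly rate r = 17.5%/12 = 1.45833% = 0.0145833.
While 3% of the post-interest balance exceeds $35.00, each month B ← (B·(1+r))·(1 − 0.03), i.e. B shrinks by the factor (1+r)·0.97 = 0.98415.
This holds for months 1–130. Entering month 131 the balance is $1,146.04; 3% of the post-interest balance is now below $35.00, so the flat $35.00 minimum applies from here.
From month 131 a fixed $35.00 at rate r clears $1,146.04 in 45 more payments. Total: 130 + 45 = 175 months.

175 months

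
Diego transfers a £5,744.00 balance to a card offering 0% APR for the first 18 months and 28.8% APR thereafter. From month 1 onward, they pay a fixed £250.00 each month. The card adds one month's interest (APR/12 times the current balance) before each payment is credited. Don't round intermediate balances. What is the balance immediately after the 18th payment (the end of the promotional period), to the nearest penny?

£1,244.00

Promo months 1–18 at r₀ = 0%/12 = 0; months 19+ at r₁ = 28.8%/12 = 0.024.
After month 18 (no interest yet): B = £5,744.00 − 18·£250.00 = £1,244.00.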